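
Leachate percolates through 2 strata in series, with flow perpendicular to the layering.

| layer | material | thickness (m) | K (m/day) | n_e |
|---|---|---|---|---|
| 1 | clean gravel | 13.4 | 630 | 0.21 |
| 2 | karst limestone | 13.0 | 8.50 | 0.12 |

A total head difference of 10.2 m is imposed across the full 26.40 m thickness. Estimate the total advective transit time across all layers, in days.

0.665

With flow normal to the layers, continuity requires the same specific discharge q through every layer.
Σ(b_i/K_i) = 13.4/630 + 13.0/8.50 = 1.551 d.
q = Δh / Σ(b_i/K_i) = 10.2 / 1.551 = 6.578 m/day.
In each layer the seepage velocity is v_i = q/n_i, so the layer transit time is t_i = b_i·n_i / q:
  layer 1 (clean gravel): t_1 = 13.4 × 0.21 / 6.578 = 0.4278 d
  layer 2 (karst limestone): t_2 = 13.0 × 0.12 / 6.578 = 0.2372 d
Total t = Σ t_i = 0.6650 days.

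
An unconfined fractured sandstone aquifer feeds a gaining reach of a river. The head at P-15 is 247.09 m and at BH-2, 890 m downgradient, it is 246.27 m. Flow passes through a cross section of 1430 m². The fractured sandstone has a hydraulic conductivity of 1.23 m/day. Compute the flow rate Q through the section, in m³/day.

1.62

Hydraulic gradient i = (247.09 − 246.27) / 890 = 0.82 / 890 = 0.0009213.
Darcy's law: Q = K · A · i = 1.230 × 1430 × 0.0009213 = 1.621 m³/day.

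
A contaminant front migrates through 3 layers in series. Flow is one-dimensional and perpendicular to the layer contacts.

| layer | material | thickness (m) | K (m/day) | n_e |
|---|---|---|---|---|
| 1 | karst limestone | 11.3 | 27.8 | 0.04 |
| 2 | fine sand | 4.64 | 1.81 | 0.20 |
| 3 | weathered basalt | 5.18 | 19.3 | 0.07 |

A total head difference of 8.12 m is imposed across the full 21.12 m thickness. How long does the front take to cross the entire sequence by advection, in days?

With flow normal to the layers, continuity requires the same specific discharge q through every layer.
Σ(b_i/K_i) = 11.3/27.8 + 4.64/1.81 + 5.18/19.3 = 3.238 d.
q = Δh / Σ(b_i/K_i) = 8.12 / 3.238 = 2.507 m/day.
In each layer the seepage velocity is v_i = q/n_i, so the layer transit time is t_i = b_i·n_i / q:
  layer 1 (karst limestone): t_1 = 11.3 × 0.04 / 2.507 = 0.1803 d
  layer 2 (fine sand): t_2 = 4.64 × 0.20 / 2.507 = 0.3701 d
  layer 3 (weathered basalt): t_3 = 5.18 × 0.07 / 2.507 = 0.1446 d
Total t = Σ t_i = 0.6950 days.

0.695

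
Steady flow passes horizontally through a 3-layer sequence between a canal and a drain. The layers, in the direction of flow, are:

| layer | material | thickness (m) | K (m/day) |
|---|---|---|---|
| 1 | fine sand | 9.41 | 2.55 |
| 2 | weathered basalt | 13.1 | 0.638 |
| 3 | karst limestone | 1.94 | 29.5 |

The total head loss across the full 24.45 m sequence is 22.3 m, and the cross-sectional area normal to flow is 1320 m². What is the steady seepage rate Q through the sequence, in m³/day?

1210

Flow is perpendicular to layering, so the layers act in series and the equivalent K is the thickness-weighted harmonic mean.
Total thickness L = 9.41 + 13.1 + 1.94 = 24.45 m.
Σ(b_i/K_i) = 9.41/2.55 + 13.1/0.638 + 1.94/29.5 = 24.29 d.
K_eq = L / Σ(b_i/K_i) = 24.45 / 24.29 = 1.007 m/day.
Q = K_eq · A · (Δh/L) = 1.007 × 1320 × (22.3/24.45) = 1212 m³/day.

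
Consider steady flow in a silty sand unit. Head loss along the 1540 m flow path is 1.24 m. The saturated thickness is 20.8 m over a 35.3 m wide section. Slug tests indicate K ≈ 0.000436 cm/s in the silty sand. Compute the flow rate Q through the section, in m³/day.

Convert K: 0.000436 cm/s × 864 = 0.3767 m/day.
Cross-sectional area A = 35.3 × 20.8 = 734.2 m².
Hydraulic gradient i = Δh / L = 1.24 / 1540 = 0.0008052.
Darcy's law: Q = K · A · i = 0.3767 × 734.2 × 0.0008052 = 0.2227 m³/day.

0.223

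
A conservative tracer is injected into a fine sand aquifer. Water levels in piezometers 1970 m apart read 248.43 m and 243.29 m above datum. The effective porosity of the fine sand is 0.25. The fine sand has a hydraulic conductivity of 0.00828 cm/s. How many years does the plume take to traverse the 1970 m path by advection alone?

Convert K: 0.00828 cm/s × 864 = 7.154 m/day.
Hydraulic gradient i = (248.43 − 243.29) / 1970 = 5.14 / 1970 = 0.002609.
Darcy flux q = K · i = 7.154 × 0.002609 = 0.01867 m/day.
Seepage velocity v = q / n_e = 0.01867 / 0.25 = 0.07466 m/day.
Travel time t = L / v = 1970 / 0.07466 = 26385 days = 72.24 years.

72.2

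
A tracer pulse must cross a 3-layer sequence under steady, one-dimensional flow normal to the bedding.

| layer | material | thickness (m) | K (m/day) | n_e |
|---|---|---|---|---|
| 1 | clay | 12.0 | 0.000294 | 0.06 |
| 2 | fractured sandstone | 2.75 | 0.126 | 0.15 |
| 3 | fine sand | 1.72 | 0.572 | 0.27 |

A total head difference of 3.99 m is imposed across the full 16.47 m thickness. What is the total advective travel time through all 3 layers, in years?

44.8

With flow normal to the layers, continuity requires the same specific discharge q through every layer.
Σ(b_i/K_i) = 12.0/0.000294 + 2.75/0.126 + 1.72/0.572 = 40841 d.
q = Δh / Σ(b_i/K_i) = 3.99 / 40841 = 9.770e-05 m/day.
In each layer the seepage velocity is v_i = q/n_i, so the layer transit time is t_i = b_i·n_i / q:
  layer 1 (clay): t_1 = 12.0 × 0.06 / 9.770e-05 = 7370 d
  layer 2 (fractured sandstone): t_2 = 2.75 × 0.15 / 9.770e-05 = 4222 d
  layer 3 (fine sand): t_3 = 1.72 × 0.27 / 9.770e-05 = 4754 d
Total t = Σ t_i = 16346 days = 44.75 years.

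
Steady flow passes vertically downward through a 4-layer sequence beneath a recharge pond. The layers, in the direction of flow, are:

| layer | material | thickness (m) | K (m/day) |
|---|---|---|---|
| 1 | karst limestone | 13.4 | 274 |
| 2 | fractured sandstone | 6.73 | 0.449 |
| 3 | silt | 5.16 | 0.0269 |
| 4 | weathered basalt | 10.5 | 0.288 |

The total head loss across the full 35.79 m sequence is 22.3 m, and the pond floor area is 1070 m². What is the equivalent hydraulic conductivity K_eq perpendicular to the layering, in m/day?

Flow is perpendicular to layering, so the layers act in series and the equivalent K is the thickness-weighted harmonic mean.
Total thickness L = 13.4 + 6.73 + 5.16 + 10.5 = 35.79 m.
Σ(b_i/K_i) = 13.4/274 + 6.73/0.449 + 5.16/0.0269 + 10.5/0.288 = 243.3 d.
K_eq = L / Σ(b_i/K_i) = 35.79 / 243.3 = 0.1471 m/day.

0.147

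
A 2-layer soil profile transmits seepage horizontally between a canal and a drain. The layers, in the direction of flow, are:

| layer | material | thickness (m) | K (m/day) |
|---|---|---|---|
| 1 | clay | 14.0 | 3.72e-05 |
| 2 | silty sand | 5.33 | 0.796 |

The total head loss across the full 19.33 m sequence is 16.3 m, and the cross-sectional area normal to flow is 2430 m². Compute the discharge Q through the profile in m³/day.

0.105

Flow is perpendicular to layering, so the layers act in series and the equivalent K is the thickness-weighted harmonic mean.
Total thickness L = 14.0 + 5.33 = 19.33 m.
Σ(b_i/K_i) = 14.0/3.72e-05 + 5.33/0.796 = 3.764e+05 d.
K_eq = L / Σ(b_i/K_i) = 19.33 / 3.764e+05 = 5.136e-05 m/day.
Q = K_eq · A · (Δh/L) = 5.136e-05 × 2430 × (16.3/19.33) = 0.1052 m³/day.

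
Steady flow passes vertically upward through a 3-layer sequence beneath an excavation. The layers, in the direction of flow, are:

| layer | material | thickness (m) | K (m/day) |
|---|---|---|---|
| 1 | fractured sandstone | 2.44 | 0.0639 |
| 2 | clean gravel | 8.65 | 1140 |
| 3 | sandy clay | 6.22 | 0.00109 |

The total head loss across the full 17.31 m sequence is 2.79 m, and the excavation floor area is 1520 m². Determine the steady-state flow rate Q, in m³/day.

0.738

Flow is perpendicular to layering, so the layers act in series and the equivalent K is the thickness-weighted harmonic mean.
Total thickness L = 2.44 + 8.65 + 6.22 = 17.31 m.
Σ(b_i/K_i) = 2.44/0.0639 + 8.65/1140 + 6.22/0.00109 = 5745 d.
K_eq = L / Σ(b_i/K_i) = 17.31 / 5745 = 0.003013 m/day.
Q = K_eq · A · (Δh/L) = 0.003013 × 1520 × (2.79/17.31) = 0.7382 m³/day.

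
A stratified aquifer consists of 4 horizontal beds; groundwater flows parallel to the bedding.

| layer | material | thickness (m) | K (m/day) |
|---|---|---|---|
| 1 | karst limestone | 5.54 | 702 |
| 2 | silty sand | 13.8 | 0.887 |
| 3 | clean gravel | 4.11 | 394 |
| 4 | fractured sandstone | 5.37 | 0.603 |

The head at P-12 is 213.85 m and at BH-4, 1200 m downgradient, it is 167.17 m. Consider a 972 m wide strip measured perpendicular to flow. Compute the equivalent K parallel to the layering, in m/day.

192

Flow is parallel to layering, so each bed carries its own Darcy discharge and the transmissivities add.
Σ(K_i·b_i) = 702×5.54 + 0.887×13.8 + 394×4.11 + 0.603×5.37 = 5524 m²/day.
Total thickness b = 28.82 m, so K_eq = Σ(K_i·b_i)/b = 191.7 m/day.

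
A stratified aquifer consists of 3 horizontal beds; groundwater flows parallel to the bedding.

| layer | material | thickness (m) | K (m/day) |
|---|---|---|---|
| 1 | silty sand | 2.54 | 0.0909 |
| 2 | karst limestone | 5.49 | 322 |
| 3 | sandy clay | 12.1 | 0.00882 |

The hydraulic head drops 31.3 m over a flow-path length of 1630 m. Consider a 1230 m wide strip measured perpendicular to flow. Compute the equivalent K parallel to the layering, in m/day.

Flow is parallel to layering, so each bed carries its own Darcy discharge and the transmissivities add.
Σ(K_i·b_i) = 0.0909×2.54 + 322×5.49 + 0.00882×12.1 = 1768 m²/day.
Total thickness b = 20.13 m, so K_eq = Σ(K_i·b_i)/b = 87.83 m/day.

87.8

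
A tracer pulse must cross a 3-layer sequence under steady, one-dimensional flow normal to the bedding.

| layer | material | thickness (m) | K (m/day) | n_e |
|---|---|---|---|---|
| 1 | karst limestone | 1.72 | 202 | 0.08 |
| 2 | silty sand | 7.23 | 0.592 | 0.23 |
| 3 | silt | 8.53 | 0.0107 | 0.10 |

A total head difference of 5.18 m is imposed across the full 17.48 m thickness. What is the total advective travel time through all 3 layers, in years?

With flow normal to the layers, continuity requires the same specific discharge q through every layer.
Σ(b_i/K_i) = 1.72/202 + 7.23/0.592 + 8.53/0.0107 = 809.4 d.
q = Δh / Σ(b_i/K_i) = 5.18 / 809.4 = 0.006400 m/day.
In each layer the seepage velocity is v_i = q/n_i, so the layer transit time is t_i = b_i·n_i / q:
  layer 1 (karst limestone): t_1 = 1.72 × 0.08 / 0.006400 = 21.50 d
  layer 2 (silty sand): t_2 = 7.23 × 0.23 / 0.006400 = 259.8 d
  layer 3 (silt): t_3 = 8.53 × 0.10 / 0.006400 = 133.3 d
Total t = Σ t_i = 414.6 days = 1.135 years.

1.14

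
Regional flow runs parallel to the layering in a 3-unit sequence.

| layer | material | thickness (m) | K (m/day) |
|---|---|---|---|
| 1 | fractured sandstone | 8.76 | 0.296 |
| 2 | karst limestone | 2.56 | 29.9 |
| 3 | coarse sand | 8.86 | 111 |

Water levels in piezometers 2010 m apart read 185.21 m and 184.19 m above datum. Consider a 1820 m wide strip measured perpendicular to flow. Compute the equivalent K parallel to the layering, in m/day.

Flow is parallel to layering, so each bed carries its own Darcy discharge and the transmissivities add.
Σ(K_i·b_i) = 0.296×8.76 + 29.9×2.56 + 111×8.86 = 1063 m²/day.
Total thickness b = 20.18 m, so K_eq = Σ(K_i·b_i)/b = 52.66 m/day.

52.7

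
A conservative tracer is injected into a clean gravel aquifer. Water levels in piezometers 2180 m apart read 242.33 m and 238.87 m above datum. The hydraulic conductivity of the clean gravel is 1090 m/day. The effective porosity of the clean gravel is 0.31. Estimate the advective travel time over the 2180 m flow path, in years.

1.07

Hydraulic gradient i = (242.33 − 238.87) / 2180 = 3.46 / 2180 = 0.001587.
Darcy flux q = K · i = 1090 × 0.001587 = 1.730 m/day.
Seepage velocity v = q / n_e = 1.730 / 0.31 = 5.581 m/day.
Travel time t = L / v = 2180 / 5.581 = 390.6 days = 1.070 years.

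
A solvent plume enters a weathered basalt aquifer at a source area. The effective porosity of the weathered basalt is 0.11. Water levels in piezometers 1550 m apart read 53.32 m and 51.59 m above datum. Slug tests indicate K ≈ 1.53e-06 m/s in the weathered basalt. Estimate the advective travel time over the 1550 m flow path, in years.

3160

Convert K: 1.53e-06 m/s × 86400 = 0.1322 m/day.
Hydraulic gradient i = (53.32 − 51.59) / 1550 = 1.73 / 1550 = 0.001116.
Darcy flux q = K · i = 0.1322 × 0.001116 = 0.0001475 m/day.
Seepage velocity v = q / n_e = 0.0001475 / 0.11 = 0.001341 m/day.
Travel time t = L / v = 1550 / 0.001341 = 1.156e+06 days = 3164 years.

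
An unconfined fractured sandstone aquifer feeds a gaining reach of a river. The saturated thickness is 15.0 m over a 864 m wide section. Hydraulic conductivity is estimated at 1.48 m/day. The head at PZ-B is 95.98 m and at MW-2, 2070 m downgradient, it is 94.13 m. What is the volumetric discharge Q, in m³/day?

17.1

Cross-sectional area A = 864 × 15.0 = 12960 m².
Hydraulic gradient i = (95.98 − 94.13) / 2070 = 1.85 / 2070 = 0.0008937.
Darcy's law: Q = K · A · i = 1.480 × 12960 × 0.0008937 = 17.14 m³/day.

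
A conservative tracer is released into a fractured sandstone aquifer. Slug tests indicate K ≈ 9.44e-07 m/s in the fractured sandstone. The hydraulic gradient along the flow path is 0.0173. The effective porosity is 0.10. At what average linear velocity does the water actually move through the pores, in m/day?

Convert K: 9.44e-07 m/s × 86400 = 0.08156 m/day.
Hydraulic gradient i = 0.0173.
Darcy flux q = K · i = 0.08156 × 0.01730 = 0.001411 m/day.
Seepage velocity v = q / n_e = 0.001411 / 0.10 = 0.01411 m/day.

0.0141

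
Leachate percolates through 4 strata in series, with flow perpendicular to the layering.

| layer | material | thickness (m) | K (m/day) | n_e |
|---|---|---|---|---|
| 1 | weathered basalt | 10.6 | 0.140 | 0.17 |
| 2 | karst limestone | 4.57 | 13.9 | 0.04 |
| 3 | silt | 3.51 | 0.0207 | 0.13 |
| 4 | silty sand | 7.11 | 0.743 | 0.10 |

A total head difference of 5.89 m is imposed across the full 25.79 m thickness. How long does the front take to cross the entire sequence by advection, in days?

137

With flow normal to the layers, continuity requires the same specific discharge q through every layer.
Σ(b_i/K_i) = 10.6/0.140 + 4.57/13.9 + 3.51/0.0207 + 7.11/0.743 = 255.2 d.
q = Δh / Σ(b_i/K_i) = 5.89 / 255.2 = 0.02308 m/day.
In each layer the seepage velocity is v_i = q/n_i, so the layer transit time is t_i = b_i·n_i / q:
  layer 1 (weathered basalt): t_1 = 10.6 × 0.17 / 0.02308 = 78.07 d
  layer 2 (karst limestone): t_2 = 4.57 × 0.04 / 0.02308 = 7.920 d
  layer 3 (silt): t_3 = 3.51 × 0.13 / 0.02308 = 19.77 d
  layer 4 (silty sand): t_4 = 7.11 × 0.10 / 0.02308 = 30.80 d
Total t = Σ t_i = 136.6 days.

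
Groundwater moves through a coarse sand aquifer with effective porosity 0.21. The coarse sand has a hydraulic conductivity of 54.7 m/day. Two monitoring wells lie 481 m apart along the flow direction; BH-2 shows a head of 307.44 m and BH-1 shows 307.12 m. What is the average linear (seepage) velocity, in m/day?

Hydraulic gradient i = (307.44 − 307.12) / 481 = 0.32 / 481 = 0.0006653.
Darcy flux q = K · i = 54.70 × 0.0006653 = 0.03639 m/day.
Seepage velocity v = q / n_e = 0.03639 / 0.21 = 0.1733 m/day.

0.173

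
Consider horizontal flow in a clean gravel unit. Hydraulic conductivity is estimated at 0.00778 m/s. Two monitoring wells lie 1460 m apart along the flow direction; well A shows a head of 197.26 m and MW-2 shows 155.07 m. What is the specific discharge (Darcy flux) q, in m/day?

19.4

Convert K: 0.00778 m/s × 86400 = 672.2 m/day.
Hydraulic gradient i = (197.26 − 155.07) / 1460 = 42.19 / 1460 = 0.02890.
Specific discharge q = K · i = 672.2 × 0.02890 = 19.42 m/day.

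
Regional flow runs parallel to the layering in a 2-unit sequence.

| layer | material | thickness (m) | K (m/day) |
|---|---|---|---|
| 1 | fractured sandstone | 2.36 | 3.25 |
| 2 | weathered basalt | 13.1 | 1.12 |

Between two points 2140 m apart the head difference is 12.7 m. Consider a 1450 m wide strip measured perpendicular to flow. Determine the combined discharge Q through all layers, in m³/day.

Flow is parallel to layering, so each bed carries its own Darcy discharge and the transmissivities add.
Σ(K_i·b_i) = 3.25×2.36 + 1.12×13.1 = 22.34 m²/day.
Hydraulic gradient i = Δh / L = 12.7 / 2140 = 0.005935.
Q = Σ(K_i·b_i) · W · i = 22.34 × 1450 × 0.005935 = 192.3 m³/day.

192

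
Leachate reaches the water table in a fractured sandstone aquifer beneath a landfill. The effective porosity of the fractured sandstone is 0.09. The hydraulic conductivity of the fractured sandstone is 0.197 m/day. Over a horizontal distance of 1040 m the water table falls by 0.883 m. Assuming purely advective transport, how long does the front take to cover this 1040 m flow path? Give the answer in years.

Hydraulic gradient i = Δh / L = 0.883 / 1040 = 0.0008490.
Darcy flux q = K · i = 0.1970 × 0.0008490 = 0.0001673 m/day.
Seepage velocity v = q / n_e = 0.0001673 / 0.09 = 0.001858 m/day.
Travel time t = L / v = 1040 / 0.001858 = 5.596e+05 days = 1532 years.

1530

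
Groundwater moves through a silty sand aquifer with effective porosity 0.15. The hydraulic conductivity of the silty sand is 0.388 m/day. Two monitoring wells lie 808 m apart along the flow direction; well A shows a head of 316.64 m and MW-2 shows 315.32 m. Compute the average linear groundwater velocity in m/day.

0.00423

Hydraulic gradient i = (316.64 − 315.32) / 808 = 1.32 / 808 = 0.001634.
Darcy flux q = K · i = 0.3880 × 0.001634 = 0.0006339 m/day.
Seepage velocity v = q / n_e = 0.0006339 / 0.15 = 0.004226 m/day.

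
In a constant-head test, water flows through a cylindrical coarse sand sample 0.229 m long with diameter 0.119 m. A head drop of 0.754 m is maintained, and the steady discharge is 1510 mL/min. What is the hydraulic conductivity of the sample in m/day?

59.4

Cross-sectional area A = π·(d/2)² = π × (0.119/2)² = 0.01112 m².
Convert discharge: 1510 mL/min = 2.517e-05 m³/s.
Darcy's law rearranged: K = Q·L / (A·Δh) = 2.517e-05 × 0.229 / (0.01112 × 0.754) = 0.0006872 m/s = 59.38 m/day.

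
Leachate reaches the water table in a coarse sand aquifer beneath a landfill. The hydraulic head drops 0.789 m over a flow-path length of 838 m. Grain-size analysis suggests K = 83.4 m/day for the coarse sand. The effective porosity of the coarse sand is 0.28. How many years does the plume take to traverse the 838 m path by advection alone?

8.18

Hydraulic gradient i = Δh / L = 0.789 / 838 = 0.0009415.
Darcy flux q = K · i = 83.40 × 0.0009415 = 0.07852 m/day.
Seepage velocity v = q / n_e = 0.07852 / 0.28 = 0.2804 m/day.
Travel time t = L / v = 838 / 0.2804 = 2988 days = 8.181 years.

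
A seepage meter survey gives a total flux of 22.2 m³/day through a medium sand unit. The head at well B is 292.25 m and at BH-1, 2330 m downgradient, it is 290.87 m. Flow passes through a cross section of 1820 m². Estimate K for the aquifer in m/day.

Hydraulic gradient i = (292.25 − 290.87) / 2330 = 1.38 / 2330 = 0.0005923.
From Q = K·A·i, K = Q / (A·i) = 22.2 / (1820 × 0.0005923) = 20.59 m/day.

20.6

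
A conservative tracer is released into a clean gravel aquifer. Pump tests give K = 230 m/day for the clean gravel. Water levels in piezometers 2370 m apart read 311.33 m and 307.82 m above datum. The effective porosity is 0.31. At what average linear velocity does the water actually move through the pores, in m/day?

1.10

Hydraulic gradient i = (311.33 − 307.82) / 2370 = 3.51 / 2370 = 0.001481.
Darcy flux q = K · i = 230.0 × 0.001481 = 0.3406 m/day.
Seepage velocity v = q / n_e = 0.3406 / 0.31 = 1.099 m/day.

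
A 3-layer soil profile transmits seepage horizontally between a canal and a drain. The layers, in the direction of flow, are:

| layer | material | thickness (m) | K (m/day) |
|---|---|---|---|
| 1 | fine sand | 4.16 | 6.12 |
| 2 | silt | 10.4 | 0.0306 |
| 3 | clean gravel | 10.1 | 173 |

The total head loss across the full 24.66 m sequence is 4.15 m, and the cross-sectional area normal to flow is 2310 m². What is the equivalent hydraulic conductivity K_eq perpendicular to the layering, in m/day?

Flow is perpendicular to layering, so the layers act in series and the equivalent K is the thickness-weighted harmonic mean.
Total thickness L = 4.16 + 10.4 + 10.1 = 24.66 m.
Σ(b_i/K_i) = 4.16/6.12 + 10.4/0.0306 + 10.1/173 = 340.6 d.
K_eq = L / Σ(b_i/K_i) = 24.66 / 340.6 = 0.07240 m/day.

0.0724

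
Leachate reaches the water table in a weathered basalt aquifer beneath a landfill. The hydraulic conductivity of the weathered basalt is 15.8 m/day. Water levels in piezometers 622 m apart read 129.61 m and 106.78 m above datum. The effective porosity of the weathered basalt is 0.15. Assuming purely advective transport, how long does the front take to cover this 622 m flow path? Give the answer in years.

0.440

Hydraulic gradient i = (129.61 − 106.78) / 622 = 22.83 / 622 = 0.03670.
Darcy flux q = K · i = 15.80 × 0.03670 = 0.5799 m/day.
Seepage velocity v = q / n_e = 0.5799 / 0.15 = 3.866 m/day.
Travel time t = L / v = 622 / 3.866 = 160.9 days = 0.4405 years.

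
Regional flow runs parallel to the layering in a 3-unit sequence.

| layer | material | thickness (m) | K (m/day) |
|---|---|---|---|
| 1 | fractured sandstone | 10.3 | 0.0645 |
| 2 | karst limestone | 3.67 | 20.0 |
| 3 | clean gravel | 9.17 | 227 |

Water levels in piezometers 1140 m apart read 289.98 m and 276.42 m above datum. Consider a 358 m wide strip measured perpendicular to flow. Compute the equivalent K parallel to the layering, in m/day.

Flow is parallel to layering, so each bed carries its own Darcy discharge and the transmissivities add.
Σ(K_i·b_i) = 0.0645×10.3 + 20.0×3.67 + 227×9.17 = 2156 m²/day.
Total thickness b = 23.14 m, so K_eq = Σ(K_i·b_i)/b = 93.16 m/day.

93.2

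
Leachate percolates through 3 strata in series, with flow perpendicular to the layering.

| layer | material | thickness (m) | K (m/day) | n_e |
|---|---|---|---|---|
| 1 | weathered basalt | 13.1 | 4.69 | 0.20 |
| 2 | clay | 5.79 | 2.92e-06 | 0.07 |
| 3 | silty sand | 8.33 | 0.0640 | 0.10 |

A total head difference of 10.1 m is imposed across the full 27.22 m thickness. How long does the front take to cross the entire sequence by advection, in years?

With flow normal to the layers, continuity requires the same specific discharge q through every layer.
Σ(b_i/K_i) = 13.1/4.69 + 5.79/2.92e-06 + 8.33/0.0640 = 1.983e+06 d.
q = Δh / Σ(b_i/K_i) = 10.1 / 1.983e+06 = 5.093e-06 m/day.
In each layer the seepage velocity is v_i = q/n_i, so the layer transit time is t_i = b_i·n_i / q:
  layer 1 (weathered basalt): t_1 = 13.1 × 0.20 / 5.093e-06 = 5.144e+05 d
  layer 2 (clay): t_2 = 5.79 × 0.07 / 5.093e-06 = 79576 d
  layer 3 (silty sand): t_3 = 8.33 × 0.10 / 5.093e-06 = 1.635e+05 d
Total t = Σ t_i = 7.575e+05 days = 2074 years.

2070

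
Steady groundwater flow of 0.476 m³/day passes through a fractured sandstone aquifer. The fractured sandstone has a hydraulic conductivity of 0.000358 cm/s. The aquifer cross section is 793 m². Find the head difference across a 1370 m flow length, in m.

2.66

Convert K: 0.000358 cm/s × 864 = 0.3093 m/day.
From Q = K·A·i, i = Q / (K·A) = 0.476 / (0.3093 × 793.0) = 0.001941.
Head loss Δh = i · L = 0.001941 × 1370 = 2.659 m.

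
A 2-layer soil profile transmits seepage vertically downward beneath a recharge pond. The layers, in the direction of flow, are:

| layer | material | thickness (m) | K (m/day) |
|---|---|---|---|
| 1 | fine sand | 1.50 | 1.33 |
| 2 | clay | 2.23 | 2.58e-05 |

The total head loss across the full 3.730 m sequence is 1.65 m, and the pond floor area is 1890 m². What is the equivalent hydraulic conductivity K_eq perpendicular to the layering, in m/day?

Flow is perpendicular to layering, so the layers act in series and the equivalent K is the thickness-weighted harmonic mean.
Total thickness L = 1.50 + 2.23 = 3.730 m.
Σ(b_i/K_i) = 1.50/1.33 + 2.23/2.58e-05 = 86435 d.
K_eq = L / Σ(b_i/K_i) = 3.730 / 86435 = 4.315e-05 m/day.

4.32e-05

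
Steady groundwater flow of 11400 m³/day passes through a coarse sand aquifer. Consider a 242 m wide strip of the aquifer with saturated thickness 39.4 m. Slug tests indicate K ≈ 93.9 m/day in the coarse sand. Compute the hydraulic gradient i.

Cross-sectional area A = 242 × 39.4 = 9535 m².
From Q = K·A·i, i = Q / (K·A) = 11400 / (93.90 × 9535) = 0.01273.

0.0127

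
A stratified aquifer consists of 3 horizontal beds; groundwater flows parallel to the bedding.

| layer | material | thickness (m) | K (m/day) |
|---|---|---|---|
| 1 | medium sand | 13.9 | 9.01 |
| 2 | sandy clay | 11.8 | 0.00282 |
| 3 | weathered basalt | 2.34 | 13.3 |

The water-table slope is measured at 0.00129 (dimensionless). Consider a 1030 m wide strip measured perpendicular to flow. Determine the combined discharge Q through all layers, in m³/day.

Flow is parallel to layering, so each bed carries its own Darcy discharge and the transmissivities add.
Σ(K_i·b_i) = 9.01×13.9 + 0.00282×11.8 + 13.3×2.34 = 156.4 m²/day.
Hydraulic gradient i = 0.00129.
Q = Σ(K_i·b_i) · W · i = 156.4 × 1030 × 0.001290 = 207.8 m³/day.

208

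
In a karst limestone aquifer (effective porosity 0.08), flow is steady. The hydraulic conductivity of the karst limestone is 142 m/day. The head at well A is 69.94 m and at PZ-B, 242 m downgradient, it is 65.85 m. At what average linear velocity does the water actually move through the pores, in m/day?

30.0

Hydraulic gradient i = (69.94 − 65.85) / 242 = 4.09 / 242 = 0.01690.
Darcy flux q = K · i = 142.0 × 0.01690 = 2.400 m/day.
Seepage velocity v = q / n_e = 2.400 / 0.08 = 30.00 m/day.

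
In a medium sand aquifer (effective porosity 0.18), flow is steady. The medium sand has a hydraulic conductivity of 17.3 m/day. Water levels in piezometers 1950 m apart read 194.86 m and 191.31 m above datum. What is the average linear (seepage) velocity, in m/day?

0.175

Hydraulic gradient i = (194.86 − 191.31) / 1950 = 3.55 / 1950 = 0.001821.
Darcy flux q = K · i = 17.30 × 0.001821 = 0.03149 m/day.
Seepage velocity v = q / n_e = 0.03149 / 0.18 = 0.1750 m/day.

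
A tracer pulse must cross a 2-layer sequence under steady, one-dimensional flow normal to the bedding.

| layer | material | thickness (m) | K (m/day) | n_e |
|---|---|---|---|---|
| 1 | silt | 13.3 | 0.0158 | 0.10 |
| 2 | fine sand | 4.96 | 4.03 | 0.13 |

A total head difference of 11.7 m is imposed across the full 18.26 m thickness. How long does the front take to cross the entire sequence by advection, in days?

With flow normal to the layers, continuity requires the same specific discharge q through every layer.
Σ(b_i/K_i) = 13.3/0.0158 + 4.96/4.03 = 843.0 d.
q = Δh / Σ(b_i/K_i) = 11.7 / 843.0 = 0.01388 m/day.
In each layer the seepage velocity is v_i = q/n_i, so the layer transit time is t_i = b_i·n_i / q:
  layer 1 (silt): t_1 = 13.3 × 0.10 / 0.01388 = 95.83 d
  layer 2 (fine sand): t_2 = 4.96 × 0.13 / 0.01388 = 46.46 d
Total t = Σ t_i = 142.3 days.

142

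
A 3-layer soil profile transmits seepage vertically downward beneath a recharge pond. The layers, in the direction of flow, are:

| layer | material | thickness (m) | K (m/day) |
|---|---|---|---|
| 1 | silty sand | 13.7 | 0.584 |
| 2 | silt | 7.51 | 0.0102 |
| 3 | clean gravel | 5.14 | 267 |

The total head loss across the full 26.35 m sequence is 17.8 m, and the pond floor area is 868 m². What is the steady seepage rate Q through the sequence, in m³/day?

Flow is perpendicular to layering, so the layers act in series and the equivalent K is the thickness-weighted harmonic mean.
Total thickness L = 13.7 + 7.51 + 5.14 = 26.35 m.
Σ(b_i/K_i) = 13.7/0.584 + 7.51/0.0102 + 5.14/267 = 759.8 d.
K_eq = L / Σ(b_i/K_i) = 26.35 / 759.8 = 0.03468 m/day.
Q = K_eq · A · (Δh/L) = 0.03468 × 868 × (17.8/26.35) = 20.34 m³/day.

20.3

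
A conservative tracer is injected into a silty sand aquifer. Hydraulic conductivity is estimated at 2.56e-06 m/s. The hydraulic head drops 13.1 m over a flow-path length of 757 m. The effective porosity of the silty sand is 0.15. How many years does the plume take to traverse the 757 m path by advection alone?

Convert K: 2.56e-06 m/s × 86400 = 0.2212 m/day.
Hydraulic gradient i = Δh / L = 13.1 / 757 = 0.01731.
Darcy flux q = K · i = 0.2212 × 0.01731 = 0.003828 m/day.
Seepage velocity v = q / n_e = 0.003828 / 0.15 = 0.02552 m/day.
Travel time t = L / v = 757 / 0.02552 = 29666 days = 81.22 years.

81.2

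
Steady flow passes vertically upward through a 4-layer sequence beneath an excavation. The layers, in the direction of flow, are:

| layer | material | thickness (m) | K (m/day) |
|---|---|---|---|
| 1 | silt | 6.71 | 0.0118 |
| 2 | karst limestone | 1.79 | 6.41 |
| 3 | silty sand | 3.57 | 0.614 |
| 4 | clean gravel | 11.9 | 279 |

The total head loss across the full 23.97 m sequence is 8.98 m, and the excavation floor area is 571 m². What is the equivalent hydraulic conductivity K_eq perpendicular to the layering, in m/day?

Flow is perpendicular to layering, so the layers act in series and the equivalent K is the thickness-weighted harmonic mean.
Total thickness L = 6.71 + 1.79 + 3.57 + 11.9 = 23.97 m.
Σ(b_i/K_i) = 6.71/0.0118 + 1.79/6.41 + 3.57/0.614 + 11.9/279 = 574.8 d.
K_eq = L / Σ(b_i/K_i) = 23.97 / 574.8 = 0.04170 m/day.

0.0417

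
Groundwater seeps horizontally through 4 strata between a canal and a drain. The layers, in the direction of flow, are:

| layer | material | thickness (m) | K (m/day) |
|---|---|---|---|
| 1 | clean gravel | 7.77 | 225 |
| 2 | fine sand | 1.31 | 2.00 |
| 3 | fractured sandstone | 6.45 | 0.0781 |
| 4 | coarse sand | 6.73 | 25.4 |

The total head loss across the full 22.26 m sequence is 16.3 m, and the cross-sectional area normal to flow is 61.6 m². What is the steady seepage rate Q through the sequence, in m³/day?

12.0

Flow is perpendicular to layering, so the layers act in series and the equivalent K is the thickness-weighted harmonic mean.
Total thickness L = 7.77 + 1.31 + 6.45 + 6.73 = 22.26 m.
Σ(b_i/K_i) = 7.77/225 + 1.31/2.00 + 6.45/0.0781 + 6.73/25.4 = 83.54 d.
K_eq = L / Σ(b_i/K_i) = 22.26 / 83.54 = 0.2665 m/day.
Q = K_eq · A · (Δh/L) = 0.2665 × 61.6 × (16.3/22.26) = 12.02 m³/day.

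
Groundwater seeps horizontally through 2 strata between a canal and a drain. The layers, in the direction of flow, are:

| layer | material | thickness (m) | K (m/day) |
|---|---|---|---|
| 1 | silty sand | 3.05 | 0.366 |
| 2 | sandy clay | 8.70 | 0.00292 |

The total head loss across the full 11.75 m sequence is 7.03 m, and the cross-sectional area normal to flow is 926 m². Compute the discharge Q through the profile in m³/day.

2.18

Flow is perpendicular to layering, so the layers act in series and the equivalent K is the thickness-weighted harmonic mean.
Total thickness L = 3.05 + 8.70 = 11.75 m.
Σ(b_i/K_i) = 3.05/0.366 + 8.70/0.00292 = 2988 d.
K_eq = L / Σ(b_i/K_i) = 11.75 / 2988 = 0.003933 m/day.
Q = K_eq · A · (Δh/L) = 0.003933 × 926 × (7.03/11.75) = 2.179 m³/day.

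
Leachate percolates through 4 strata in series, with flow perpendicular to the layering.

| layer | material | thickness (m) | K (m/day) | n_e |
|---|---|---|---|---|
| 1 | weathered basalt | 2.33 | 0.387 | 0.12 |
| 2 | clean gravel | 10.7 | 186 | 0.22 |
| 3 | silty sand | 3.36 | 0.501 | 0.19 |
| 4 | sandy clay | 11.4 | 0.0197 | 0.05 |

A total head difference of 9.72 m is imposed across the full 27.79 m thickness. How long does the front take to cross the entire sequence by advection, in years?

0.640

With flow normal to the layers, continuity requires the same specific discharge q through every layer.
Σ(b_i/K_i) = 2.33/0.387 + 10.7/186 + 3.36/0.501 + 11.4/0.0197 = 591.5 d.
q = Δh / Σ(b_i/K_i) = 9.72 / 591.5 = 0.01643 m/day.
In each layer the seepage velocity is v_i = q/n_i, so the layer transit time is t_i = b_i·n_i / q:
  layer 1 (weathered basalt): t_1 = 2.33 × 0.12 / 0.01643 = 17.01 d
  layer 2 (clean gravel): t_2 = 10.7 × 0.22 / 0.01643 = 143.2 d
  layer 3 (silty sand): t_3 = 3.36 × 0.19 / 0.01643 = 38.85 d
  layer 4 (sandy clay): t_4 = 11.4 × 0.05 / 0.01643 = 34.68 d
Total t = Σ t_i = 233.8 days = 0.6401 years.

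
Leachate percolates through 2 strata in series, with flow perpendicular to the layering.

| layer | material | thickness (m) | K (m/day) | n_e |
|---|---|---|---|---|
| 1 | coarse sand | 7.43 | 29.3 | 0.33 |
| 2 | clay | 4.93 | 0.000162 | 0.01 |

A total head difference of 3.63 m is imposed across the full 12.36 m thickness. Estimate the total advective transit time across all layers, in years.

With flow normal to the layers, continuity requires the same specific discharge q through every layer.
Σ(b_i/K_i) = 7.43/29.3 + 4.93/0.000162 = 30432 d.
q = Δh / Σ(b_i/K_i) = 3.63 / 30432 = 0.0001193 m/day.
In each layer the seepage velocity is v_i = q/n_i, so the layer transit time is t_i = b_i·n_i / q:
  layer 1 (coarse sand): t_1 = 7.43 × 0.33 / 0.0001193 = 20556 d
  layer 2 (clay): t_2 = 4.93 × 0.01 / 0.0001193 = 413.3 d
Total t = Σ t_i = 20969 days = 57.41 years.

57.4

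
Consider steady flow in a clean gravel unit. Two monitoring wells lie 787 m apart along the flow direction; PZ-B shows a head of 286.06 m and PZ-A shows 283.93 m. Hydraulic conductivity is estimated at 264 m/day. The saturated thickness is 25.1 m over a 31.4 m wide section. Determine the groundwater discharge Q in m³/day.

Cross-sectional area A = 31.4 × 25.1 = 788.1 m².
Hydraulic gradient i = (286.06 − 283.93) / 787 = 2.13 / 787 = 0.002706.
Darcy's law: Q = K · A · i = 264.0 × 788.1 × 0.002706 = 563.1 m³/day.

563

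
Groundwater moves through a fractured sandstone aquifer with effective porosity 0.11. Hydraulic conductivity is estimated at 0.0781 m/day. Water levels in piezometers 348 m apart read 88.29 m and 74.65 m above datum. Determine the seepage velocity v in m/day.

Hydraulic gradient i = (88.29 − 74.65) / 348 = 13.64 / 348 = 0.03920.
Darcy flux q = K · i = 0.07810 × 0.03920 = 0.003061 m/day.
Seepage velocity v = q / n_e = 0.003061 / 0.11 = 0.02783 m/day.

0.0278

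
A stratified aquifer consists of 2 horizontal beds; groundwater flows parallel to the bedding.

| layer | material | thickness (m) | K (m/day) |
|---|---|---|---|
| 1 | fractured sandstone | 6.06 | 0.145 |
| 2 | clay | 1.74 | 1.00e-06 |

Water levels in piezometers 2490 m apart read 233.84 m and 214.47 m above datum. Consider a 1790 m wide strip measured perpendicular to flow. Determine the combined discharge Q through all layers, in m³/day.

Flow is parallel to layering, so each bed carries its own Darcy discharge and the transmissivities add.
Σ(K_i·b_i) = 0.145×6.06 + 1.00e-06×1.74 = 0.8787 m²/day.
Hydraulic gradient i = (233.84 − 214.47) / 2490 = 19.37 / 2490 = 0.007779.
Q = Σ(K_i·b_i) · W · i = 0.8787 × 1790 × 0.007779 = 12.24 m³/day.

12.2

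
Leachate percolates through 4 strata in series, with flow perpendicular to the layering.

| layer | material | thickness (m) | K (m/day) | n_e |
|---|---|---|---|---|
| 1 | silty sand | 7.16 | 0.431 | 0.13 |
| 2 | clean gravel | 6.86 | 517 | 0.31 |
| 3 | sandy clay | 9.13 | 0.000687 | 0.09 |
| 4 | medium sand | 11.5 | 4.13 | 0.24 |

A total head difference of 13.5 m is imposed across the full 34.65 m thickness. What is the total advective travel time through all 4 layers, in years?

17.9

With flow normal to the layers, continuity requires the same specific discharge q through every layer.
Σ(b_i/K_i) = 7.16/0.431 + 6.86/517 + 9.13/0.000687 + 11.5/4.13 = 13309 d.
q = Δh / Σ(b_i/K_i) = 13.5 / 13309 = 0.001014 m/day.
In each layer the seepage velocity is v_i = q/n_i, so the layer transit time is t_i = b_i·n_i / q:
  layer 1 (silty sand): t_1 = 7.16 × 0.13 / 0.001014 = 917.6 d
  layer 2 (clean gravel): t_2 = 6.86 × 0.31 / 0.001014 = 2097 d
  layer 3 (sandy clay): t_3 = 9.13 × 0.09 / 0.001014 = 810.1 d
  layer 4 (medium sand): t_4 = 11.5 × 0.24 / 0.001014 = 2721 d
Total t = Σ t_i = 6545 days = 17.92 years.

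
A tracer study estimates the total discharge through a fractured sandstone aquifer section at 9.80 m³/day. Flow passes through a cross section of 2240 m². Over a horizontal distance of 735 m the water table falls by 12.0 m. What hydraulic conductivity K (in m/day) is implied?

0.268

Hydraulic gradient i = Δh / L = 12.0 / 735 = 0.01633.
From Q = K·A·i, K = Q / (A·i) = 9.80 / (2240 × 0.01633) = 0.2680 m/day.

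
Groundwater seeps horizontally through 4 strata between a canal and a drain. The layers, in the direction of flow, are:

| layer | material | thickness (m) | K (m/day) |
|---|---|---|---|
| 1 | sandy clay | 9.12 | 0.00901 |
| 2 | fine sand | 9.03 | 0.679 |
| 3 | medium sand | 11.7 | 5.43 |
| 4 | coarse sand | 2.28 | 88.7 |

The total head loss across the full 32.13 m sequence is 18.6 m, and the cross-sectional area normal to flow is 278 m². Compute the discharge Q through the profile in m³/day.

Flow is perpendicular to layering, so the layers act in series and the equivalent K is the thickness-weighted harmonic mean.
Total thickness L = 9.12 + 9.03 + 11.7 + 2.28 = 32.13 m.
Σ(b_i/K_i) = 9.12/0.00901 + 9.03/0.679 + 11.7/5.43 + 2.28/88.7 = 1028 d.
K_eq = L / Σ(b_i/K_i) = 32.13 / 1028 = 0.03126 m/day.
Q = K_eq · A · (Δh/L) = 0.03126 × 278 × (18.6/32.13) = 5.031 m³/day.

5.03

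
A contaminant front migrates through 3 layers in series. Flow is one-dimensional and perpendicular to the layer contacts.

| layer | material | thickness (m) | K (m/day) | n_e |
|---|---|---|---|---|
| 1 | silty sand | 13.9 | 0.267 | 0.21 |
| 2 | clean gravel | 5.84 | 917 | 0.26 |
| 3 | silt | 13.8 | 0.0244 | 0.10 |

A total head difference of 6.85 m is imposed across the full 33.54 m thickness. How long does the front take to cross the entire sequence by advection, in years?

1.44

With flow normal to the layers, continuity requires the same specific discharge q through every layer.
Σ(b_i/K_i) = 13.9/0.267 + 5.84/917 + 13.8/0.0244 = 617.6 d.
q = Δh / Σ(b_i/K_i) = 6.85 / 617.6 = 0.01109 m/day.
In each layer the seepage velocity is v_i = q/n_i, so the layer transit time is t_i = b_i·n_i / q:
  layer 1 (silty sand): t_1 = 13.9 × 0.21 / 0.01109 = 263.2 d
  layer 2 (clean gravel): t_2 = 5.84 × 0.26 / 0.01109 = 136.9 d
  layer 3 (silt): t_3 = 13.8 × 0.10 / 0.01109 = 124.4 d
Total t = Σ t_i = 524.5 days = 1.436 years.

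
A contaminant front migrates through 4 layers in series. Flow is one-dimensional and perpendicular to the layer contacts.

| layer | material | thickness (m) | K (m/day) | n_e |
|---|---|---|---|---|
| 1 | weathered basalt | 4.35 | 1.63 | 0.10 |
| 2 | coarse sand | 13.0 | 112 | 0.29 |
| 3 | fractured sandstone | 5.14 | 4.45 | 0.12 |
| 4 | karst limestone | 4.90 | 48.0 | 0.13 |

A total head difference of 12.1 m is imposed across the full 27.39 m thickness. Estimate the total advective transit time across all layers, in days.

1.82

With flow normal to the layers, continuity requires the same specific discharge q through every layer.
Σ(b_i/K_i) = 4.35/1.63 + 13.0/112 + 5.14/4.45 + 4.90/48.0 = 4.042 d.
q = Δh / Σ(b_i/K_i) = 12.1 / 4.042 = 2.994 m/day.
In each layer the seepage velocity is v_i = q/n_i, so the layer transit time is t_i = b_i·n_i / q:
  layer 1 (weathered basalt): t_1 = 4.35 × 0.10 / 2.994 = 0.1453 d
  layer 2 (coarse sand): t_2 = 13.0 × 0.29 / 2.994 = 1.259 d
  layer 3 (fractured sandstone): t_3 = 5.14 × 0.12 / 2.994 = 0.2060 d
  layer 4 (karst limestone): t_4 = 4.90 × 0.13 / 2.994 = 0.2128 d
Total t = Σ t_i = 1.823 days.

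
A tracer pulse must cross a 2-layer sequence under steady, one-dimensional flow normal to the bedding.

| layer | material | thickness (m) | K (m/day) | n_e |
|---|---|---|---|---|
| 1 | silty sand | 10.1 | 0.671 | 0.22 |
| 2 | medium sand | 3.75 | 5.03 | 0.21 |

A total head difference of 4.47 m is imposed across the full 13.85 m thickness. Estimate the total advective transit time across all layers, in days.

With flow normal to the layers, continuity requires the same specific discharge q through every layer.
Σ(b_i/K_i) = 10.1/0.671 + 3.75/5.03 = 15.80 d.
q = Δh / Σ(b_i/K_i) = 4.47 / 15.80 = 0.2830 m/day.
In each layer the seepage velocity is v_i = q/n_i, so the layer transit time is t_i = b_i·n_i / q:
  layer 1 (silty sand): t_1 = 10.1 × 0.22 / 0.2830 = 7.853 d
  layer 2 (medium sand): t_2 = 3.75 × 0.21 / 0.2830 = 2.783 d
Total t = Σ t_i = 10.64 days.

10.6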